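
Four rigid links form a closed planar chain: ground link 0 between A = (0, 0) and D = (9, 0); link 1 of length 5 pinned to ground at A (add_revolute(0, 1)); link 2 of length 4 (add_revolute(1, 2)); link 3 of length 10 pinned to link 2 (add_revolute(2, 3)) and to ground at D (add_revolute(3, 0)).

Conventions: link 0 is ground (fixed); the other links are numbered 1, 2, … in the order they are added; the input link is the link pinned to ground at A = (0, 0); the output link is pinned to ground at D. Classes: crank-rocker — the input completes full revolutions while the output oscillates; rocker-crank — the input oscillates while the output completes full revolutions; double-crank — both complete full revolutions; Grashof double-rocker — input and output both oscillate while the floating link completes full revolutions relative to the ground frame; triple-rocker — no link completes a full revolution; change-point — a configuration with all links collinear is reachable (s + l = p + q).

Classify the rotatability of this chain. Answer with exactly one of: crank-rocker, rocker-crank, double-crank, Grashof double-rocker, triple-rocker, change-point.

lengths: ground=9, input=5, coupler=4, output=10
sorted: s=4 (shortest), l=10 (longest), p+q=14
s + l = 14 vs p + q = 14
s + l = p + q → change-point (collinear configuration reachable)

change-point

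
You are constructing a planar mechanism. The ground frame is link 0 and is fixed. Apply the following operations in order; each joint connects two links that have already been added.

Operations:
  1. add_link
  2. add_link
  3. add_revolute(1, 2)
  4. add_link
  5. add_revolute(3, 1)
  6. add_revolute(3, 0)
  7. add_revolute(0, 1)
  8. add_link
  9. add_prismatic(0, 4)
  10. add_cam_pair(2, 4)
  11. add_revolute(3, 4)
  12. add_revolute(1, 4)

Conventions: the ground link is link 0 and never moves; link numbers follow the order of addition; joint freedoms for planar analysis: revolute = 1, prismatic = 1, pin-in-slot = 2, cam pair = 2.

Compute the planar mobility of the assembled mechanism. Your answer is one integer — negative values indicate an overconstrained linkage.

link 0 = ground. State L|J1|J2 = 1|0|0
+link1  2|0|0
+link2  3|0|0
R(1,2) f=1→J1  3|1|0
+link3  4|1|0
R(3,1) f=1→J1  4|2|0
R(3,0) f=1→J1  4|3|0
R(0,1) f=1→J1  4|4|0
+link4  5|4|0
P(0,4) f=1→J1  5|5|0
C(2,4) f=2→J2  5|5|1
R(3,4) f=1→J1  5|6|1
R(1,4) f=1→J1  5|7|1
M = 3(5−1)−2·7−1 = 12−14−1 = -3

M = -3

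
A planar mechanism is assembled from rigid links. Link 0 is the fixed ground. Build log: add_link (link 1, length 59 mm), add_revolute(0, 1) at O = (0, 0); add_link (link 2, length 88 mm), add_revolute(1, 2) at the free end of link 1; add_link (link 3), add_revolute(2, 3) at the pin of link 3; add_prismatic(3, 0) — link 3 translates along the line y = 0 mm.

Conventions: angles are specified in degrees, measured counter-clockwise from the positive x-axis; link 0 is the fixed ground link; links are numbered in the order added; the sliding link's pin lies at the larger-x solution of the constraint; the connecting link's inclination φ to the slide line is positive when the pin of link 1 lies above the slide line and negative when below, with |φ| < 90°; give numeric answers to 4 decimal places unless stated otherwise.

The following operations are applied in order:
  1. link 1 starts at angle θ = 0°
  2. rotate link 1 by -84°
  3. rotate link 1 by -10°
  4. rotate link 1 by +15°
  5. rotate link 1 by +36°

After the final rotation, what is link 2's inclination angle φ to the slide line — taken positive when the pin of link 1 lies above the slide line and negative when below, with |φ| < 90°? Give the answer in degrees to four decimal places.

geometry: r = 59 mm, L = 88 mm, e = 0 mm; θ starts at 0°
rotate link 1 by -84°: θ ← 0° -84° = -84°
rotate link 1 by -10°: θ ← -84° -10° = -94°
rotate link 1 by +15°: θ ← -94° +15° = -79°
rotate link 1 by +36°: θ ← -79° +36° = -43°
h = r sin θ − e = -40.237903 − 0 = -40.237903
sin φ = h / L = -40.237903 / 88 = -0.45724890
φ = arcsin(-0.45724890) = -27.209726°

-27.2097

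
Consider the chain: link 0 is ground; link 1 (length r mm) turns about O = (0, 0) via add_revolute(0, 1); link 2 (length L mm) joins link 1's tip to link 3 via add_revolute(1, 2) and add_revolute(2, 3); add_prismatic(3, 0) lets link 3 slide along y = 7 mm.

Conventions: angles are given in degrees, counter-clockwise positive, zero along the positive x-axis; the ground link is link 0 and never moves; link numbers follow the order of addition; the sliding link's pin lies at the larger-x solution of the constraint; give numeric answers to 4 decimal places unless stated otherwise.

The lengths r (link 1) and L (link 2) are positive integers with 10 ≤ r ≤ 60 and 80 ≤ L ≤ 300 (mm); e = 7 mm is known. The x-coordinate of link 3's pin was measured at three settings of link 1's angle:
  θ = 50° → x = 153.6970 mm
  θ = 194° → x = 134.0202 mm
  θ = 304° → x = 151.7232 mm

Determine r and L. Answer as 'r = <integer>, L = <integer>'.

constraint per measurement: (x − r cos θ)² + (r sin θ − e)² = L²
subtracting the θ₁ and θ₂ equations cancels the r² and L² terms:
r = (x₁² − x₂²) / (2[(x₁cos θ₁ + e sin θ₁) − (x₂cos θ₂ + e sin θ₂)]) = 12.0000 → r = 12
L² = (x₁ − r cos θ₁)² + (r sin θ₁ − e)² = 21316.0037 → L = 146.0000 → L = 146
check at θ₃=304°: x = 151.7232 (printed 151.7232) ✓

r = 12, L = 146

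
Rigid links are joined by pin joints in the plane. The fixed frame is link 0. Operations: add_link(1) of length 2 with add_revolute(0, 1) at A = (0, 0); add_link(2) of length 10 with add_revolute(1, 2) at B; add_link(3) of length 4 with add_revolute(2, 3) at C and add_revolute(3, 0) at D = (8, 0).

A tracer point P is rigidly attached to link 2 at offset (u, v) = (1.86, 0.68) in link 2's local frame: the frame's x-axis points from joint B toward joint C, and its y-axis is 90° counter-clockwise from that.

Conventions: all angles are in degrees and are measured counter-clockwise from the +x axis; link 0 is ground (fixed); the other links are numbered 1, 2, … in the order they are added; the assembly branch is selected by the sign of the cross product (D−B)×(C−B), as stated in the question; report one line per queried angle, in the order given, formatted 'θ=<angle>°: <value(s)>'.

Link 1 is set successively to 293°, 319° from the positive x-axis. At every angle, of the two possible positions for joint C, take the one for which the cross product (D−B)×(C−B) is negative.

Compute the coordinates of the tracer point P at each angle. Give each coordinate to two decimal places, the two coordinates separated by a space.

A=(0,0), D=(8.00,0)
θ=293°: B = A + 2.00·(cos293°, sin293°) = (0.7815, -1.8410)
θ=293°: |BD| = 7.4496
θ=293°: circle(B,10.00) ∩ circle(D,4.00): a=9.3627, h=3.5129
θ=293°:   candidates: C₊=(8.9856,3.8767) cross=26.169; C₋=(10.7219,-2.9311) cross=-26.169
θ=293°:   branch - wants cross < 0 → take C=(10.7219,-2.9311) (cross=-26.169)
θ=293°: ex = (C−B)/|BC| = (0.9940,-0.1090); ey = (0.1090,0.9940)
θ=293°: P = B + 1.86·ex + 0.68·ey = (2.7045,-1.3678)
θ=319°: B = A + 2.00·(cos319°, sin319°) = (1.5094, -1.3121)
θ=319°: |BD| = 6.6219
θ=319°: circle(B,10.00) ∩ circle(D,4.00): a=9.6535, h=2.6094
θ=319°:   candidates: C₊=(10.4545,3.1584) cross=17.279; C₋=(11.4886,-1.9569) cross=-17.279
θ=319°:   branch - wants cross < 0 → take C=(11.4886,-1.9569) (cross=-17.279)
θ=319°: ex = (C−B)/|BC| = (0.9979,-0.0645); ey = (0.0645,0.9979)
θ=319°: P = B + 1.86·ex + 0.68·ey = (3.4094,-0.7535)

θ=293°: 2.70 -1.37
θ=319°: 3.41 -0.75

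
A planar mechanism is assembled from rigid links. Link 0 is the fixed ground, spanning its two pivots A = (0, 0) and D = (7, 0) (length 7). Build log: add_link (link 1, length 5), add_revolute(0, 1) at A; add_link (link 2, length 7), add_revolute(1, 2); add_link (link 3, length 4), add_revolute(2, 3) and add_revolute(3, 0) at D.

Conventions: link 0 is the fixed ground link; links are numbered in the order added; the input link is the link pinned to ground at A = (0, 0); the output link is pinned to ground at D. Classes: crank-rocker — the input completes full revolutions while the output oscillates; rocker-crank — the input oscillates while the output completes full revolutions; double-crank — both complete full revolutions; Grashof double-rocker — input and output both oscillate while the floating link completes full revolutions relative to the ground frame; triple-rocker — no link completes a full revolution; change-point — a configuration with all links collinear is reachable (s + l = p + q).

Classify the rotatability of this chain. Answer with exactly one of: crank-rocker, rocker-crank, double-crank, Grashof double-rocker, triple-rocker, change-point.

lengths: ground=7, input=5, coupler=7, output=4
sorted: s=4 (shortest), l=7 (longest), p+q=12
s + l = 11 vs p + q = 12
s + l < p + q (Grashof) with shortest = output link → rocker-crank

rocker-crank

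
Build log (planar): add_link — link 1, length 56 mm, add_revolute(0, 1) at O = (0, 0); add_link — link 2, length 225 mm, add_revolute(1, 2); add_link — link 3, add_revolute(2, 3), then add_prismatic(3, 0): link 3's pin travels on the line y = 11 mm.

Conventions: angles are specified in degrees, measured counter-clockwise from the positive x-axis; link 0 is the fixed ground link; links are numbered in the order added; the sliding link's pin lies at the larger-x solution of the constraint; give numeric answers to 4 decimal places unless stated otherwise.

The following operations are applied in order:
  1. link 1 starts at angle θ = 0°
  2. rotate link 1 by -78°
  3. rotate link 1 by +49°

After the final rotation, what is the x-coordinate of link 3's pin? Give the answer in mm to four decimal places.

geometry: r = 56 mm, L = 225 mm, e = 11 mm; θ starts at 0°
rotate link 1 by -78°: θ ← 0° -78° = -78°
rotate link 1 by +49°: θ ← -78° +49° = -29°
crank pin P = (r cos θ, r sin θ) = (48.978704, -27.149339)
h = r sin θ − e = -27.149339 − 11 = -38.149339
x = r cos θ + √(L² − h²) = 48.978704 + 221.742256 = 270.720959

270.7210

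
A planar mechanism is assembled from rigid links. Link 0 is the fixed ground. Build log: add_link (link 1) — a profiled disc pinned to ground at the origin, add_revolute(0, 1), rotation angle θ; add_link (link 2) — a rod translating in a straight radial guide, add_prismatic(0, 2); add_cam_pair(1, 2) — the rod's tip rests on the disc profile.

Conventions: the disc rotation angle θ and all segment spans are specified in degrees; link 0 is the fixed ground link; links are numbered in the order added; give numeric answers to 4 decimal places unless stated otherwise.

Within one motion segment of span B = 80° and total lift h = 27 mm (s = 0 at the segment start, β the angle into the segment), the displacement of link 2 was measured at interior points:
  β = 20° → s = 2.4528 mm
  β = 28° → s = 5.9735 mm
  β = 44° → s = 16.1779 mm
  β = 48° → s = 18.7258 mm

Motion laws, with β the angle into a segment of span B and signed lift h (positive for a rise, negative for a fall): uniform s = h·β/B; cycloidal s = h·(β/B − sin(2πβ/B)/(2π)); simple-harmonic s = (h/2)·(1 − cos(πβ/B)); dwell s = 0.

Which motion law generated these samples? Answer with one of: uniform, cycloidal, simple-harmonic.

candidates at β/B = r: uniform s = h·r (linear in β); cycloidal s = h·(r − sin(2πr)/(2π)); simple-harmonic s = (h/2)(1 − cos(πr))
β=20°: printed 2.4528 | uniform 6.7500, cycloidal 2.4528, simple-harmonic 3.9541
β=28°: printed 5.9735 | uniform 9.4500, cycloidal 5.9735, simple-harmonic 7.3711
β=44°: printed 16.1779 | uniform 14.8500, cycloidal 16.1779, simple-harmonic 15.6119
β=48°: printed 18.7258 | uniform 16.2000, cycloidal 18.7258, simple-harmonic 17.6717
only one law matches every sample → cycloidal

cycloidal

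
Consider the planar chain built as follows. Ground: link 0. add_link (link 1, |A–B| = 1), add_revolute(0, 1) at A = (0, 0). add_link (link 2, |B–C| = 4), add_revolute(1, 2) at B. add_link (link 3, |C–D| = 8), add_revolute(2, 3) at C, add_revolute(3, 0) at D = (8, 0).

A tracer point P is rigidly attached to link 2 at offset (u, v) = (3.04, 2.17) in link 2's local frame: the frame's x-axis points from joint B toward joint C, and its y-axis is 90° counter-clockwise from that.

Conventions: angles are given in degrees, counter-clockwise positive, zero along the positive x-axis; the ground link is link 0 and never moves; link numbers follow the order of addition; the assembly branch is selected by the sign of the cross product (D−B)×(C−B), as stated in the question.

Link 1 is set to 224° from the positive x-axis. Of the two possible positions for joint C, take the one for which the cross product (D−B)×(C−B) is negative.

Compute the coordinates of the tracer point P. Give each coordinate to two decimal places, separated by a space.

A=(0,0), D=(8.00,0)
B = A + 1.00·(cos224°, sin224°) = (-0.7193, -0.6947)
|BD| = 8.7470
circle(B,4.00) ∩ circle(D,8.00): a=1.6297, h=3.6530
  candidates: C₊=(0.6151,3.0762) cross=31.952; C₋=(1.1953,-4.2067) cross=-31.952
  branch - wants cross < 0 → take C=(1.1953,-4.2067) (cross=-31.952)
ex = (C−B)/|BC| = (0.4787,-0.8780); ey = (0.8780,0.4787)
P = B + 3.04·ex + 2.17·ey = (2.6410,-2.3251)

2.64 -2.33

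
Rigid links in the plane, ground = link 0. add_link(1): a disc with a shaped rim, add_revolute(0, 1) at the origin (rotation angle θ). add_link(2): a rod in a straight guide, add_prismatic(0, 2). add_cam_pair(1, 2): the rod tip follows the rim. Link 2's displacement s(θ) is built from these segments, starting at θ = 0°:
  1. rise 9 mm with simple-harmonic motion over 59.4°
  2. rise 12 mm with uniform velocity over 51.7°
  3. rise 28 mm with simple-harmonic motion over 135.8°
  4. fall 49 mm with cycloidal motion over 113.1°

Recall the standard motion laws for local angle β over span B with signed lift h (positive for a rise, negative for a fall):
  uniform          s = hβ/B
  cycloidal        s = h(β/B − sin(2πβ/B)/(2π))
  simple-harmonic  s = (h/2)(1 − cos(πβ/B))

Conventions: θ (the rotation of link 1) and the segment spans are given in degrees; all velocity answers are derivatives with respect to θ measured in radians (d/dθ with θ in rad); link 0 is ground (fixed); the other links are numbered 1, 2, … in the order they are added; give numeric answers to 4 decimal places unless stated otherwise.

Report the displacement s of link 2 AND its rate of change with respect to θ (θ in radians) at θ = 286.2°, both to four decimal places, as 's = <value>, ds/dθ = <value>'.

segment 1 (0° to 59.4°, simple-harmonic, h = 9) is passed completely: s = 0.0000 + (9) = 9.0000
segment 2 (59.4° to 111.1°, uniform, h = 12) is passed completely: s = 9.0000 + (12) = 21.0000
segment 3 (111.1° to 246.9°, simple-harmonic, h = 28) is passed completely: s = 21.0000 + (28) = 49.0000
θ = 286.2° falls in segment 4 (246.9° to 360°, cycloidal, h = -49): β = 286.2 − 246.9 = 39.3°, B = 113.1°; Δs = -49·(0.3475 − sin(2π·0.3475)/(2π)) = -10.6455; s = 49.0000 − 10.6455 = 38.3545
velocity in seg [246.9°–360°] (cycloidal), θ in radians: β = 39.3° = 0.6859 rad, B = 113.1° = 1.9740 rad; ds/dθ = (h/B)(1 − cos(2πβ/B)) = ((-49)/1.9740)(1 − cos(2π·0.3475)) = -39.093982 mm/rad

s = 38.3545, ds/dθ = -39.0940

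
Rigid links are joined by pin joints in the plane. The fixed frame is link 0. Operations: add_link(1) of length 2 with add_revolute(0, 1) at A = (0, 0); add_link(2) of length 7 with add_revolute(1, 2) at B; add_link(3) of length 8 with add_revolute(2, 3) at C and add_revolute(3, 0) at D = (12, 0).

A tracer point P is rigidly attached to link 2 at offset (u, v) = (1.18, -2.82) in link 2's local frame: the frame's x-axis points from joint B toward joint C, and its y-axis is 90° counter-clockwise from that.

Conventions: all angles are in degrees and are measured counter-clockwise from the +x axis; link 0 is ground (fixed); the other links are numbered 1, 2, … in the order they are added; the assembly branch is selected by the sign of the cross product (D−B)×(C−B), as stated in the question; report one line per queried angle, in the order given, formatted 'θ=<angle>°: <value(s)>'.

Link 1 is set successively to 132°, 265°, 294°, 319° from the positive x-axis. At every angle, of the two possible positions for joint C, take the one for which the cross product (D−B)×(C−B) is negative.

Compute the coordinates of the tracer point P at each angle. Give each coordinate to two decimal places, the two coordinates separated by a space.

A=(0,0), D=(12.00,0)
θ=132°: B = A + 2.00·(cos132°, sin132°) = (-1.3383, 1.4863)
θ=132°: |BD| = 13.4208
θ=132°: circle(B,7.00) ∩ circle(D,8.00): a=6.1516, h=3.3404
θ=132°:   candidates: C₊=(5.1454,4.1249) cross=44.831; C₋=(4.4055,-2.5148) cross=-44.831
θ=132°:   branch - wants cross < 0 → take C=(4.4055,-2.5148) (cross=-44.831)
θ=132°: ex = (C−B)/|BC| = (0.8205,-0.5716); ey = (0.5716,0.8205)
θ=132°: P = B + 1.18·ex + -2.82·ey = (-1.9819,-1.5021)
θ=265°: B = A + 2.00·(cos265°, sin265°) = (-0.1743, -1.9924)
θ=265°: |BD| = 12.3363
θ=265°: circle(B,7.00) ∩ circle(D,8.00): a=5.5602, h=4.2526
θ=265°:   candidates: C₊=(4.6260,3.1024) cross=52.461; C₋=(5.9997,-5.2911) cross=-52.461
θ=265°:   branch - wants cross < 0 → take C=(5.9997,-5.2911) (cross=-52.461)
θ=265°: ex = (C−B)/|BC| = (0.8820,-0.4713); ey = (0.4713,0.8820)
θ=265°: P = B + 1.18·ex + -2.82·ey = (-0.4625,-5.0357)
θ=294°: B = A + 2.00·(cos294°, sin294°) = (0.8135, -1.8271)
θ=294°: |BD| = 11.3348
θ=294°: circle(B,7.00) ∩ circle(D,8.00): a=5.0057, h=4.8932
θ=294°:   candidates: C₊=(4.9650,3.8090) cross=55.463; C₋=(6.5425,-5.8494) cross=-55.463
θ=294°:   branch - wants cross < 0 → take C=(6.5425,-5.8494) (cross=-55.463)
θ=294°: ex = (C−B)/|BC| = (0.8184,-0.5746); ey = (0.5746,0.8184)
θ=294°: P = B + 1.18·ex + -2.82·ey = (0.1588,-4.8131)
θ=319°: B = A + 2.00·(cos319°, sin319°) = (1.5094, -1.3121)
θ=319°: |BD| = 10.5723
θ=319°: circle(B,7.00) ∩ circle(D,8.00): a=4.5768, h=5.2965
θ=319°:   candidates: C₊=(5.3934,4.5115) cross=55.997; C₋=(6.7081,-5.9997) cross=-55.997
θ=319°:   branch - wants cross < 0 → take C=(6.7081,-5.9997) (cross=-55.997)
θ=319°: ex = (C−B)/|BC| = (0.7427,-0.6697); ey = (0.6697,0.7427)
θ=319°: P = B + 1.18·ex + -2.82·ey = (0.4974,-4.1967)

θ=132°: -1.98 -1.50
θ=265°: -0.46 -5.04
θ=294°: 0.16 -4.81
θ=319°: 0.50 -4.20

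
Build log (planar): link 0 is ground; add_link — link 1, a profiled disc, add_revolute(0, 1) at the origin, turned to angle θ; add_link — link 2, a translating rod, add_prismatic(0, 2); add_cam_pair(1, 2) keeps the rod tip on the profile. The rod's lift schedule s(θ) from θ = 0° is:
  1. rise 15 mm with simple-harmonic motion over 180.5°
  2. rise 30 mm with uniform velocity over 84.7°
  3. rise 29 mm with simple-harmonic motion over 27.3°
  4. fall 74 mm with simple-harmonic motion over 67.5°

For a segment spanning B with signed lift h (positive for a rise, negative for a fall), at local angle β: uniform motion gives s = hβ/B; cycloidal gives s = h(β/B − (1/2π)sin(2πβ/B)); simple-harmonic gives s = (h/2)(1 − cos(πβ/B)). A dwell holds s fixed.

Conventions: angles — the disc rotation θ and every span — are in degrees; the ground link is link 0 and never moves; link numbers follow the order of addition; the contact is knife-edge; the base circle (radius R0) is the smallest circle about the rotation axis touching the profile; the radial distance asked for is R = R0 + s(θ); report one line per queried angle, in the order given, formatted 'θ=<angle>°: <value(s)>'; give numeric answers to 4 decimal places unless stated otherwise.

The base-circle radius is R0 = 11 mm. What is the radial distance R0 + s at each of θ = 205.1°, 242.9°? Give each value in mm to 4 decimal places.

seg 1 [0°–180.5°] simple-harmonic, h=15: full span → s += 15 → s = 15.0000
seg 2 [180.5°–265.2°] uniform, h=30: θ=205.1° here. β=24.6, B=84.7. 30·24.6/84.7 = 8.7131 → s = 23.7131
seg 2 [180.5°–265.2°] uniform, h=30: θ=242.9° here. β=62.4, B=84.7. 30·62.4/84.7 = 22.1015 → s = 37.1015
θ=205.1°: R = R0 + s = 11 + 23.7131 = 34.7131
θ=242.9°: R = R0 + s = 11 + 37.1015 = 48.1015

θ=205.1°: 34.7131
θ=242.9°: 48.1015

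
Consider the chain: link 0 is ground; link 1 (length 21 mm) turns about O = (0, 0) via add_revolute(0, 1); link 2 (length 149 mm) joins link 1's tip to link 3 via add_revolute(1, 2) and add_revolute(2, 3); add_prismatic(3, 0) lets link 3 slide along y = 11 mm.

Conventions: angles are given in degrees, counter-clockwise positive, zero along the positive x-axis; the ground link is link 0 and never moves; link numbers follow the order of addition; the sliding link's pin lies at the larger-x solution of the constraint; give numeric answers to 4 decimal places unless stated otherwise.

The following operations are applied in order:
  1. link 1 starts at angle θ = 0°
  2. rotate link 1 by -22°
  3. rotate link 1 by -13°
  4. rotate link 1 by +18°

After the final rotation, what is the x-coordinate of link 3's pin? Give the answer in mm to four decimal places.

geometry: r = 21 mm, L = 149 mm, e = 11 mm; θ starts at 0°
rotate link 1 by -22°: θ ← 0° -22° = -22°
rotate link 1 by -13°: θ ← -22° -13° = -35°
rotate link 1 by +18°: θ ← -35° +18° = -17°
crank pin P = (r cos θ, r sin θ) = (20.082400, -6.139806)
h = r sin θ − e = -6.139806 − 11 = -17.139806
x = r cos θ + √(L² − h²) = 20.082400 + 148.010902 = 168.093302

168.0933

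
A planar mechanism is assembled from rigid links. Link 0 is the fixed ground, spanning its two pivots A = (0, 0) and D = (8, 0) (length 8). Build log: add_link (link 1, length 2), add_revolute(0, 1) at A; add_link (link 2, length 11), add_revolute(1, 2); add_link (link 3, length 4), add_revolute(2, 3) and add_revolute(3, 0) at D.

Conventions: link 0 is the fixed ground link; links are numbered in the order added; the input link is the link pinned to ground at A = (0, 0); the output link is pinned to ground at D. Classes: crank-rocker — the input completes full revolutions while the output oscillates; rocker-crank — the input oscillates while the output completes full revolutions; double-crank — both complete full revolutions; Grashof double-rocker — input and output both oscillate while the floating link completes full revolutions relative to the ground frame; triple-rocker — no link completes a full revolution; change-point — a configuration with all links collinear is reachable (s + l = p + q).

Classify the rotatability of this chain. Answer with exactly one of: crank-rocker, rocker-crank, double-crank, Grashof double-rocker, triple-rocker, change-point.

lengths: ground=8, input=2, coupler=11, output=4
sorted: s=2 (shortest), l=11 (longest), p+q=12
s + l = 13 vs p + q = 12
s + l > p + q → non-Grashof → no link fully rotates → triple-rocker

triple-rocker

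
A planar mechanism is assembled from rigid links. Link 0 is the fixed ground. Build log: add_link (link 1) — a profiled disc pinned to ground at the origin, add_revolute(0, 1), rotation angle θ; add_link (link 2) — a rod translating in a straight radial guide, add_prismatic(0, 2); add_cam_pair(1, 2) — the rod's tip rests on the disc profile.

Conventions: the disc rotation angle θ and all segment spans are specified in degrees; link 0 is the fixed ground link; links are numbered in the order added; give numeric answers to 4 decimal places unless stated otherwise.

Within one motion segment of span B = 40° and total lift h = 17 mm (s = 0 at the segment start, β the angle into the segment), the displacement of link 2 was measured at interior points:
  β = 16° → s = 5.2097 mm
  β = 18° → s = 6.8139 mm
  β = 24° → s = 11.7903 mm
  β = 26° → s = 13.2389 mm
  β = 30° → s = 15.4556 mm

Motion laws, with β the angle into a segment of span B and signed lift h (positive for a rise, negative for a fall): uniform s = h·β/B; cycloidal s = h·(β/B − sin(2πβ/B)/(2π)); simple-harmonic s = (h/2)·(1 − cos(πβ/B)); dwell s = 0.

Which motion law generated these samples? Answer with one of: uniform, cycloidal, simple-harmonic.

candidates at β/B = r: uniform s = h·r (linear in β); cycloidal s = h·(r − sin(2πr)/(2π)); simple-harmonic s = (h/2)(1 − cos(πr))
β=16°: printed 5.2097 | uniform 6.8000, cycloidal 5.2097, simple-harmonic 5.8734
β=18°: printed 6.8139 | uniform 7.6500, cycloidal 6.8139, simple-harmonic 7.1703
β=24°: printed 11.7903 | uniform 10.2000, cycloidal 11.7903, simple-harmonic 11.1266
β=26°: printed 13.2389 | uniform 11.0500, cycloidal 13.2389, simple-harmonic 12.3589
β=30°: printed 15.4556 | uniform 12.7500, cycloidal 15.4556, simple-harmonic 14.5104
only one law matches every sample → cycloidal

cycloidal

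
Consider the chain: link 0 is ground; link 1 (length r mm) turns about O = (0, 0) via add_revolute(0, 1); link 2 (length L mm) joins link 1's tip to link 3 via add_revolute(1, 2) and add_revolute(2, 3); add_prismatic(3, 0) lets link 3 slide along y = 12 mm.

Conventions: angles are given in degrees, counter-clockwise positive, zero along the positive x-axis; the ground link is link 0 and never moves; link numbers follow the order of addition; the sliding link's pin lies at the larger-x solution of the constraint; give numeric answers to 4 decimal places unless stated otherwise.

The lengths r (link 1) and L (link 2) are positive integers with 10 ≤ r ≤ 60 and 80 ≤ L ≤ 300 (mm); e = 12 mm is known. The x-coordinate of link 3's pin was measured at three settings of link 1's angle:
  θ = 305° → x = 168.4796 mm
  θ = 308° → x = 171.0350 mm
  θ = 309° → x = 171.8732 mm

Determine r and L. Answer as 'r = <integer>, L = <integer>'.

constraint per measurement: (x − r cos θ)² + (r sin θ − e)² = L²
subtracting the θ₁ and θ₂ equations cancels the r² and L² terms:
r = (x₁² − x₂²) / (2[(x₁cos θ₁ + e sin θ₁) − (x₂cos θ₂ + e sin θ₂)]) = 48.0001 → r = 48
L² = (x₁ − r cos θ₁)² + (r sin θ₁ − e)² = 22499.9896 → L = 150.0000 → L = 150
check at θ₃=309°: x = 171.8732 (printed 171.8732) ✓

r = 48, L = 150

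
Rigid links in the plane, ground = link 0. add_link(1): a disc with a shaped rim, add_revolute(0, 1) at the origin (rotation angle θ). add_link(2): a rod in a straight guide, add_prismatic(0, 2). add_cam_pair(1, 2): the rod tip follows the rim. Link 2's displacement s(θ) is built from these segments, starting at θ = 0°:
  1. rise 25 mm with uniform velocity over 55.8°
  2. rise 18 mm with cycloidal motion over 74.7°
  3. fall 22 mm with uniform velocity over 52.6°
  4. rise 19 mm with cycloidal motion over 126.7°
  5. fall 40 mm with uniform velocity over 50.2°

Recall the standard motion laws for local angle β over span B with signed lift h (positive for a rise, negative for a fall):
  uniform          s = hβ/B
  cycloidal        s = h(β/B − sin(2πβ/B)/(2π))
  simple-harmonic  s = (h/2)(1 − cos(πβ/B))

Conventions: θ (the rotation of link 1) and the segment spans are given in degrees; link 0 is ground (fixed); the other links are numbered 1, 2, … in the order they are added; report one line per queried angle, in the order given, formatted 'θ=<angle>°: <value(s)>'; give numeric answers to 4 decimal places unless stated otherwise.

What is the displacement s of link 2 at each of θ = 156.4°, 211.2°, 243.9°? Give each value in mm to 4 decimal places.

segment 1 (0° to 55.8°, uniform, h = 25) is passed completely: s = 0.0000 + (25) = 25.0000
segment 2 (55.8° to 130.5°, cycloidal, h = 18) is passed completely: s = 25.0000 + (18) = 43.0000
θ = 156.4° falls in segment 3 (130.5° to 183.1°, uniform, h = -22): β = 156.4 − 130.5 = 25.9°, B = 52.6°; Δs = -22·25.9/52.6 = -10.8327; s = 43.0000 − 10.8327 = 32.1673
segment 3 (130.5° to 183.1°, uniform, h = -22) is passed completely: s = 43.0000 + (-22) = 21.0000
θ = 211.2° falls in segment 4 (183.1° to 309.8°, cycloidal, h = 19): β = 211.2 − 183.1 = 28.1°, B = 126.7°; Δs = 19·(0.2218 − sin(2π·0.2218)/(2π)) = 1.2373; s = 21.0000 + 1.2373 = 22.2373
θ = 243.9° falls in segment 4 (183.1° to 309.8°, cycloidal, h = 19): β = 243.9 − 183.1 = 60.8°, B = 126.7°; Δs = 19·(0.4799 − sin(2π·0.4799)/(2π)) = 8.7362; s = 21.0000 + 8.7362 = 29.7362

θ=156.4°: 32.1673
θ=211.2°: 22.2373
θ=243.9°: 29.7362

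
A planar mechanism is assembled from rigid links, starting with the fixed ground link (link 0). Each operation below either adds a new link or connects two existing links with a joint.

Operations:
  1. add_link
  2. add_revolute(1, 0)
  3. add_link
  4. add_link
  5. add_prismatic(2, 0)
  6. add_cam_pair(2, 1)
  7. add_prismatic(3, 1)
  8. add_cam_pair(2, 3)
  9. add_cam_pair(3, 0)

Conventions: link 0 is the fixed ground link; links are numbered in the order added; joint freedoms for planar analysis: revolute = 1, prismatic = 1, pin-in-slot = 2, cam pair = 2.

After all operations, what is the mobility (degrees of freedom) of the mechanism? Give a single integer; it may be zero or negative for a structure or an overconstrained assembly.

L=1 J1=0 J2=0
add link → L=2 J1=0 J2=0
R@1,0 dof=1 J1 → L=2 J1=1 J2=0
add link → L=3 J1=1 J2=0
add link → L=4 J1=1 J2=0
P@2,0 dof=1 J1 → L=4 J1=2 J2=0
C@2,1 dof=2 J2 → L=4 J1=2 J2=1
P@3,1 dof=1 J1 → L=4 J1=3 J2=1
C@2,3 dof=2 J2 → L=4 J1=3 J2=2
C@3,0 dof=2 J2 → L=4 J1=3 J2=3
M=3(L−1)−2J1−J2=3·3−2·3−3=0

M = 0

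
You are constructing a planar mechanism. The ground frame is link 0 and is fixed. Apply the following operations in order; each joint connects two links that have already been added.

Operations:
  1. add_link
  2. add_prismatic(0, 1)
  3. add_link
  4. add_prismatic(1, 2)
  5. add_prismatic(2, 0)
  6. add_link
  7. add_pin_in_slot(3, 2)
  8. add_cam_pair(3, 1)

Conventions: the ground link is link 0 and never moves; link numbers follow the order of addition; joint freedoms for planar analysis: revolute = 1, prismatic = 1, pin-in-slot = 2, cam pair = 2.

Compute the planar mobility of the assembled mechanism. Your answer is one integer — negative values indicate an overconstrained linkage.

link 0 = ground. State L|J1|J2 = 1|0|0
+link1  2|0|0
P(0,1) f=1→J1  2|1|0
+link2  3|1|0
P(1,2) f=1→J1  3|2|0
P(2,0) f=1→J1  3|3|0
+link3  4|3|0
PS(3,2) f=2→J2  4|3|1
C(3,1) f=2→J2  4|3|2
M = 3(4−1)−2·3−2 = 9−6−2 = 1

M = 1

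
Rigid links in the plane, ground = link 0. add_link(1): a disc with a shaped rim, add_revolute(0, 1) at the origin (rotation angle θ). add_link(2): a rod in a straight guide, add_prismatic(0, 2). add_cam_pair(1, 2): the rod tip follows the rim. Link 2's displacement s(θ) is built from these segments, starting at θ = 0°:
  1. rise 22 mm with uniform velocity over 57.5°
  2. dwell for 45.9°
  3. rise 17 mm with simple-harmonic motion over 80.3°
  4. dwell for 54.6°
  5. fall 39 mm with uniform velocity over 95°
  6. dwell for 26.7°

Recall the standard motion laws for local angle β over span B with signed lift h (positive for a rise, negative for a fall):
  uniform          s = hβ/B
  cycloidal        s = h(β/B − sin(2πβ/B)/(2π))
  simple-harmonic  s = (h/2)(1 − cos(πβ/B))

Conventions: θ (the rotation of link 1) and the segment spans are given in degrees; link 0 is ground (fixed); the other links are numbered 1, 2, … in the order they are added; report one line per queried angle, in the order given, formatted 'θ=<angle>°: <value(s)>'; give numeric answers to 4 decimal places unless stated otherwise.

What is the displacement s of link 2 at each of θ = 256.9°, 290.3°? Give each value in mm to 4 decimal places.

segment 1 (0° to 57.5°, uniform, h = 22) is passed completely: s = 0.0000 + (22) = 22.0000
segment 2 (57.5° to 103.4°, dwell): s unchanged at 22.0000
segment 3 (103.4° to 183.7°, simple-harmonic, h = 17) is passed completely: s = 22.0000 + (17) = 39.0000
segment 4 (183.7° to 238.3°, dwell): s unchanged at 39.0000
θ = 256.9° falls in segment 5 (238.3° to 333.3°, uniform, h = -39): β = 256.9 − 238.3 = 18.6°, B = 95°; Δs = -39·18.6/95 = -7.6358; s = 39.0000 − 7.6358 = 31.3642
θ = 290.3° falls in segment 5 (238.3° to 333.3°, uniform, h = -39): β = 290.3 − 238.3 = 52°, B = 95°; Δs = -39·52/95 = -21.3474; s = 39.0000 − 21.3474 = 17.6526

θ=256.9°: 31.3642
θ=290.3°: 17.6526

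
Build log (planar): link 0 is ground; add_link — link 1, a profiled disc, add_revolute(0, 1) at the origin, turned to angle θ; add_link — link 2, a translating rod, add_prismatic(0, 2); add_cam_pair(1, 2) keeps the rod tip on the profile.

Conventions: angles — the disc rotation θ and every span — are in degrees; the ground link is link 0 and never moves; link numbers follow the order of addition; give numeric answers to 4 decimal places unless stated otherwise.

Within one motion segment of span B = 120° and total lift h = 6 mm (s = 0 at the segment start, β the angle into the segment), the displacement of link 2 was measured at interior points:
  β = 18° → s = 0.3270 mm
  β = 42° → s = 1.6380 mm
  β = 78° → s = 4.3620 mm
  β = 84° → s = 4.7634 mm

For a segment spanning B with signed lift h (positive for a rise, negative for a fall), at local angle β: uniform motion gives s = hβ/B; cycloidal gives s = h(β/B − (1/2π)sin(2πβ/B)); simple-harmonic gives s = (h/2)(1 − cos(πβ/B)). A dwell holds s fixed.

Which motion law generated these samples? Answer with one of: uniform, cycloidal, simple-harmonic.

candidates at β/B = r: uniform s = h·r (linear in β); cycloidal s = h·(r − sin(2πr)/(2π)); simple-harmonic s = (h/2)(1 − cos(πr))
β=18°: printed 0.3270 | uniform 0.9000, cycloidal 0.1274, simple-harmonic 0.3270
β=42°: printed 1.6380 | uniform 2.1000, cycloidal 1.3274, simple-harmonic 1.6380
β=78°: printed 4.3620 | uniform 3.9000, cycloidal 4.6726, simple-harmonic 4.3620
β=84°: printed 4.7634 | uniform 4.2000, cycloidal 5.1082, simple-harmonic 4.7634
only one law matches every sample → simple-harmonic

simple-harmonic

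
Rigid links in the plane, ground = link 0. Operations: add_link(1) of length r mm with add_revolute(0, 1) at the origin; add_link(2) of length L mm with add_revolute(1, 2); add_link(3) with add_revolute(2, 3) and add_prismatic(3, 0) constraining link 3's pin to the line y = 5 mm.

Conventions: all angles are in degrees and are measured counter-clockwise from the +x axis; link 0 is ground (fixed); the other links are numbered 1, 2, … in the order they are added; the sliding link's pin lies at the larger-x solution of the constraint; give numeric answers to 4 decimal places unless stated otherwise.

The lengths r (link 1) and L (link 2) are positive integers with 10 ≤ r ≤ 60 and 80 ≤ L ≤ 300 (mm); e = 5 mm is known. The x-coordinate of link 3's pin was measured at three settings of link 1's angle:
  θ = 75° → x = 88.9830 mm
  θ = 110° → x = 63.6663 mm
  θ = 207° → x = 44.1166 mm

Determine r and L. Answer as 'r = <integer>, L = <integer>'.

constraint per measurement: (x − r cos θ)² + (r sin θ − e)² = L²
subtracting the θ₁ and θ₂ equations cancels the r² and L² terms:
r = (x₁² − x₂²) / (2[(x₁cos θ₁ + e sin θ₁) − (x₂cos θ₂ + e sin θ₂)]) = 43.0001 → r = 43
L² = (x₁ − r cos θ₁)² + (r sin θ₁ − e)² = 7396.0036 → L = 86.0000 → L = 86
check at θ₃=207°: x = 44.1166 (printed 44.1166) ✓

r = 43, L = 86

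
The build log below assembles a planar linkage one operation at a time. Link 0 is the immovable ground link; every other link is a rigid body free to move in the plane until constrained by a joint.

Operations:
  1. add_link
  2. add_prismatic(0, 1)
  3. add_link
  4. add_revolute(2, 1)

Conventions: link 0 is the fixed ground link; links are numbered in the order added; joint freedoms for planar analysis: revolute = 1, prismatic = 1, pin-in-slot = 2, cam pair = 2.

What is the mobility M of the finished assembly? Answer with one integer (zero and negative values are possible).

ground; <1,0,0>
#1 <2,0,0>
P:0↔1 J1 <2,1,0>
#2 <3,1,0>
R:2↔1 J1 <3,2,0>
3×2 − 2×2 − 1×0 = 2

M = 2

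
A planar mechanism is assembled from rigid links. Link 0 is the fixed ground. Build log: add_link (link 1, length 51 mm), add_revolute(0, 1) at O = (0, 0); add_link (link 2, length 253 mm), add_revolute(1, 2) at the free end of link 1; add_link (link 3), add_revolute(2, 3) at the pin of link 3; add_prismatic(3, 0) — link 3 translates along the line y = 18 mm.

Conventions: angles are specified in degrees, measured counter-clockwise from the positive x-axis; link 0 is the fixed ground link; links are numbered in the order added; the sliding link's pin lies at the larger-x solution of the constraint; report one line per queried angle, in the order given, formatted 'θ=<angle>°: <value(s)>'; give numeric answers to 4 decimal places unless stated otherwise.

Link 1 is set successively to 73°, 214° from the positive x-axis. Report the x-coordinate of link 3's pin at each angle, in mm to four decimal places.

geometry: r = 51 mm, L = 253 mm, e = 18 mm
θ=73°: crank pin P = (r cos θ, r sin θ) = (14.910957, 48.771543)
θ=73°: h = r sin θ − e = 48.771543 − 18 = 30.771543
θ=73°: x = r cos θ + √(L² − h²) = 14.910957 + 251.121708 = 266.032665
θ=214°: crank pin P = (r cos θ, r sin θ) = (-42.280916, -28.518838)
θ=214°: h = r sin θ − e = -28.518838 − 18 = -46.518838
θ=214°: x = r cos θ + √(L² − h²) = -42.280916 + 248.686545 = 206.405629

θ=73°: 266.0327
θ=214°: 206.4056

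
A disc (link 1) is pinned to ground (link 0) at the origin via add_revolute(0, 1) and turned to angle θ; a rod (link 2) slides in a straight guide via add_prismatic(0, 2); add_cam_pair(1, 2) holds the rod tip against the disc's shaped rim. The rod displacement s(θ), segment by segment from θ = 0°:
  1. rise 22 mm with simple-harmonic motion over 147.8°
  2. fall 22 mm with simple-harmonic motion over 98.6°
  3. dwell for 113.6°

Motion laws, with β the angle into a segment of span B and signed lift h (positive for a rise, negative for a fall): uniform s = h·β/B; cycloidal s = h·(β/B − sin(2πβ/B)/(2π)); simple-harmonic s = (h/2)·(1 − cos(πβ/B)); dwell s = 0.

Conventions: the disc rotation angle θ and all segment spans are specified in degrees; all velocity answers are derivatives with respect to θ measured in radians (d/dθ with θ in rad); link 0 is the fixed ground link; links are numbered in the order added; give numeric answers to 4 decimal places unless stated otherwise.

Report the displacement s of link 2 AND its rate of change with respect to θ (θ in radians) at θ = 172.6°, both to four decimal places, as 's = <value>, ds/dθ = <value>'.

segment 1 (0° to 147.8°, simple-harmonic, h = 22) is passed completely: s = 0.0000 + (22) = 22.0000
θ = 172.6° falls in segment 2 (147.8° to 246.4°, simple-harmonic, h = -22): β = 172.6 − 147.8 = 24.8°, B = 98.6°; Δs = -22/2·(1 − cos(π·0.2515)) = -3.2591; s = 22.0000 − 3.2591 = 18.7409
velocity in seg [147.8°–246.4°] (simple-harmonic), θ in radians: β = 24.8° = 0.4328 rad, B = 98.6° = 1.7209 rad; ds/dθ = (πh/(2B)) sin(πβ/B) = (π·(-22)/(2·1.7209)) sin(π·0.2515) = -14.267209 mm/rad

s = 18.7409, ds/dθ = -14.2672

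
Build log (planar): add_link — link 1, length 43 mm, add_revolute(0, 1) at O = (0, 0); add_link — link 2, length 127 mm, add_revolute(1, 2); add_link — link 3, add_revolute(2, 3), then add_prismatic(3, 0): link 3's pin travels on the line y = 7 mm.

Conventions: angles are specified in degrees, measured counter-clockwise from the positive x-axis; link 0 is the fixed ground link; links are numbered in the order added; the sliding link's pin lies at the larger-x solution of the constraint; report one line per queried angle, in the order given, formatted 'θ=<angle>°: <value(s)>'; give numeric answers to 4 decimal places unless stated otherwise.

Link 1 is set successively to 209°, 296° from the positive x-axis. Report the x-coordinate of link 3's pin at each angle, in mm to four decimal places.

geometry: r = 43 mm, L = 127 mm, e = 7 mm
θ=209°: crank pin P = (r cos θ, r sin θ) = (-37.608647, -20.846814)
θ=209°: h = r sin θ − e = -20.846814 − 7 = -27.846814
θ=209°: x = r cos θ + √(L² − h²) = -37.608647 + 123.909463 = 86.300815
θ=296°: crank pin P = (r cos θ, r sin θ) = (18.849959, -38.648144)
θ=296°: h = r sin θ − e = -38.648144 − 7 = -45.648144
θ=296°: x = r cos θ + √(L² − h²) = 18.849959 + 118.512645 = 137.362604

θ=209°: 86.3008
θ=296°: 137.3626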